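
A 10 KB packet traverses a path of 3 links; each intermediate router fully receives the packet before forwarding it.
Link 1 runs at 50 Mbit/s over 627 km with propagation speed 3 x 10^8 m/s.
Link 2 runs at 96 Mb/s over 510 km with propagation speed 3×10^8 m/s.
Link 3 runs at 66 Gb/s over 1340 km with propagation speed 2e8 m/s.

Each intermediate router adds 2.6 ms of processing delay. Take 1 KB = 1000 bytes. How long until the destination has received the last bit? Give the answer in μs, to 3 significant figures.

L = 80000 bits.
Transmission delays (L/R per hop): 1600, 833.333, 1.21212 μs; sum = 2434.55 μs.
Propagation delays (d/s per hop): 2090, 1700, 6700 μs; sum = 10490 μs.
Processing at 2 router(s): 2 × 2.6 ms = 5200 μs.
End-to-end = 18100 μs.

18100 μs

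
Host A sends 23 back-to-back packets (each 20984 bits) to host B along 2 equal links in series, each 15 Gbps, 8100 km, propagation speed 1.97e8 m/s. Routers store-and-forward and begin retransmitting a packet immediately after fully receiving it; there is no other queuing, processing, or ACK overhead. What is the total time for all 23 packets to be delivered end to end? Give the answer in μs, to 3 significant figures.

82300 μs

Per-hop transmission t_tx = L/R = 20984/15000000000 = 1.39893 μs.
Per-hop propagation t_prop = 8100000/197000000 = 41116.8 μs.
Pipeline fill: first packet needs 2·t_tx to clear all hops; remaining 22 packets each add one t_tx.
Total = (2+23-1)·t_tx + 2·t_prop = 24·1.39893 + 2·41116.8 = 82300 μs.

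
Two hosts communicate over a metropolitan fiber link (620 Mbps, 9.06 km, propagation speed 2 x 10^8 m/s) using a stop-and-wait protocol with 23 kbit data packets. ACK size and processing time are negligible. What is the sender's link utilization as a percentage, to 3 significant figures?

29.1 %

t_tx = L/R = 23000/620000000 = 3.70968e-05 s.
t_prop = 9060/200000000 = 4.53e-05 s; RTT = 9.06e-05 s.
Cycle = t_tx + RTT = 0.000127697 s.
Utilization = t_tx / cycle = 3.70968e-05/0.000127697 = 29.1 %.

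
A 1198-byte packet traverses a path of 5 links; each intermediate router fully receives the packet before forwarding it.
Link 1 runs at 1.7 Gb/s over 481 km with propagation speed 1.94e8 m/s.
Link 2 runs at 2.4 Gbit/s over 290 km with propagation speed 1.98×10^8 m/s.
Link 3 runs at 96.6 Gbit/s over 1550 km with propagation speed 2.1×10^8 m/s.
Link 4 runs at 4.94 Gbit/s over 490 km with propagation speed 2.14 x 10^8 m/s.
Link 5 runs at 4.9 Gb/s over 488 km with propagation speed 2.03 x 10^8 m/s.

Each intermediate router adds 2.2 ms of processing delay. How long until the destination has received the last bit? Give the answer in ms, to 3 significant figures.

L = 1198 × 8 = 9584 bits.
Transmission delays (L/R per hop): 0.00563765, 0.00399333, 9.92133e-05, 0.00194008, 0.00195592 ms; sum = 0.0136262 ms.
Propagation delays (d/s per hop): 2.47938, 1.46465, 7.38095, 2.28972, 2.40394 ms; sum = 16.0186 ms.
Processing at 4 router(s): 4 × 2.2 ms = 8.8 ms.
End-to-end = 24.8 ms.

24.8 ms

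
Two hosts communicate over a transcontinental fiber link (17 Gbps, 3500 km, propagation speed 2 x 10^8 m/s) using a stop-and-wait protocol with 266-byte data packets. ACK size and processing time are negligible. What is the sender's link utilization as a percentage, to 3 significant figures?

t_tx = L/R = 2128/17000000000 = 1.25176e-07 s.
t_prop = 3500000/200000000 = 0.0175 s; RTT = 0.035 s.
Cycle = t_tx + RTT = 0.0350001 s.
Utilization = t_tx / cycle = 1.25176e-07/0.0350001 = 0.000358 %.

0.000358 %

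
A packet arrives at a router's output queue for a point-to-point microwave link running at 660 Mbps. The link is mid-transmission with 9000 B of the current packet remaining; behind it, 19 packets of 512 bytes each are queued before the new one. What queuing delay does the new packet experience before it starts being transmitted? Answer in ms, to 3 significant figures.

0.227 ms

Each queued packet: L/R = 4096/660000000 = 0.00620606 ms.
19 queued → 0.117915 ms.
Plus remaining 72000 bits of current packet: 0.109091 ms.
Queuing delay = 0.227 ms.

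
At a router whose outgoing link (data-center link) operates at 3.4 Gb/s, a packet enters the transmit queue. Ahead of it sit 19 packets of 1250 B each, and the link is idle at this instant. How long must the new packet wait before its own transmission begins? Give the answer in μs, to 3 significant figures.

Each queued packet: L/R = 10000/3400000000 = 2.94118 μs.
19 queued → 55.8824 μs.
Queuing delay = 55.9 μs.

55.9 μs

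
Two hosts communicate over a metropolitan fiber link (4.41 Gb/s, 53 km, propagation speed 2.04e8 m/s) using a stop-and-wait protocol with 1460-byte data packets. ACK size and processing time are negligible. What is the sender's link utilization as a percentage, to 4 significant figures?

t_tx = L/R = 11680/4410000000 = 2.64853e-06 s.
t_prop = 53000/204000000 = 0.000259804 s; RTT = 0.000519608 s.
Cycle = t_tx + RTT = 0.000522256 s.
Utilization = t_tx / cycle = 2.64853e-06/0.000522256 = 0.5071 %.

0.5071 %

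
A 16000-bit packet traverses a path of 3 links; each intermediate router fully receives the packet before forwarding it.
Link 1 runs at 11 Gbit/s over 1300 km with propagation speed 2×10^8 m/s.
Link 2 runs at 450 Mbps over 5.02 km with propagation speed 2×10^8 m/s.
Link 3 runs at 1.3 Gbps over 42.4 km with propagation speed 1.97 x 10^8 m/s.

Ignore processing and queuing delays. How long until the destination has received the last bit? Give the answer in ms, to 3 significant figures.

6.79 ms

Transmission delays (L/R per hop): 0.00145455, 0.0355556, 0.0123077 ms; sum = 0.0493178 ms.
Propagation delays (d/s per hop): 6.5, 0.0251, 0.215228 ms; sum = 6.74033 ms.
End-to-end = 6.79 ms.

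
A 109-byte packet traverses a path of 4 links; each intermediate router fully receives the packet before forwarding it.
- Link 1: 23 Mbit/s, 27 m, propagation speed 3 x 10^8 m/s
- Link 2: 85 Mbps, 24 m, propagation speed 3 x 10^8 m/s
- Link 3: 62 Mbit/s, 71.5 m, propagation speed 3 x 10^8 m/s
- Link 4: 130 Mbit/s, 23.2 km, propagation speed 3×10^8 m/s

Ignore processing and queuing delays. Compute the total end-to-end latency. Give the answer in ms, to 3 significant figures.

0.147 ms

L = 109 × 8 = 872 bits.
Transmission delays (L/R per hop): 0.037913, 0.0102588, 0.0140645, 0.00670769 ms; sum = 0.0689441 ms.
Propagation delays (d/s per hop): 9e-05, 8e-05, 0.000238333, 0.0773333 ms; sum = 0.0777417 ms.
End-to-end = 0.147 ms.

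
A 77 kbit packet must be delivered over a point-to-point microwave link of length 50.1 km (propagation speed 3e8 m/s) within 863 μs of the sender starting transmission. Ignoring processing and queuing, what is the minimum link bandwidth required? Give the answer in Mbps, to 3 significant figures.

Propagation delay = 50100 / 300000000 = 167 μs.
Transmission budget = 863 − 167 = 696 μs.
R ≥ L / t_tx = 77000 bits / 0.000696 s = 111 Mbps.

111 Mbps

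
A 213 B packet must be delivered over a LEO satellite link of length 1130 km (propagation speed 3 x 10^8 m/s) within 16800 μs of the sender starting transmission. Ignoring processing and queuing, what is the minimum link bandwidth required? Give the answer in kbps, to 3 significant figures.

131 kbps

L = 1704 bits.
Propagation delay = 1130000 / 300000000 = 3766.67 μs.
Transmission budget = 16800 − 3766.67 = 13033.3 μs.
R ≥ L / t_tx = 1704 bits / 0.0130333 s = 131 kbps.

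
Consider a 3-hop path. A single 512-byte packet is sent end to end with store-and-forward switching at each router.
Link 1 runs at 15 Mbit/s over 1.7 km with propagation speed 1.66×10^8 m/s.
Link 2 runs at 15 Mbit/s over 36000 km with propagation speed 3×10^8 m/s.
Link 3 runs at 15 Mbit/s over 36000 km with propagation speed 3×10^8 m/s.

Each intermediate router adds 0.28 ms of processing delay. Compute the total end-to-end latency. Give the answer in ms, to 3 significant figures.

L = 512 × 8 = 4096 bits.
Transmission delay per hop = L/R = 4096/15000000 = 0.273067 ms; 3 hops → 0.8192 ms.
Propagation delays (d/s per hop): 0.010241, 120, 120 ms; sum = 240.01 ms.
Processing at 2 router(s): 2 × 0.28 ms = 0.56 ms.
End-to-end = 241 ms.

241 ms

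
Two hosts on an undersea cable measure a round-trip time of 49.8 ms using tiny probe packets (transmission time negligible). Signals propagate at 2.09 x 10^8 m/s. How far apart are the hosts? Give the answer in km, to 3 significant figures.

5200 km

One-way propagation = RTT/2 = 24.9 ms.
d = s × t = 209000000 × 0.0249 = 5200 km.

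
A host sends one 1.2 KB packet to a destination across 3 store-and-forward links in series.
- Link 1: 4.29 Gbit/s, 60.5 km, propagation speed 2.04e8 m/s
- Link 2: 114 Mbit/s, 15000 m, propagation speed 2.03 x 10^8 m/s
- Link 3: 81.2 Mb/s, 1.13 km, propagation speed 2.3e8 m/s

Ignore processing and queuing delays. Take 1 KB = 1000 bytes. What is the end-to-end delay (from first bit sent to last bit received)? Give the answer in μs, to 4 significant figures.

L = 9600 bits.
Transmission delays (L/R per hop): 2.23776, 84.2105, 118.227 μs; sum = 204.675 μs.
Propagation delays (d/s per hop): 296.569, 73.8916, 4.91304 μs; sum = 375.373 μs.
End-to-end = 580.0 μs.

580.0 μs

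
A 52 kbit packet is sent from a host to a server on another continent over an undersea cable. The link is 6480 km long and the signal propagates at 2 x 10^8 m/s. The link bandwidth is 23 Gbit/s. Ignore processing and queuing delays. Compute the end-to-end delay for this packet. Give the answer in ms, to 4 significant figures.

32.40 ms

L = 52000 bits.
Transmission delay = L/R = 52000 / 23000000000 = 0.00226087 ms.
Propagation delay = d/s = 6480000 m / 200000000 m/s = 32.4 ms.
Total = 32.40 ms.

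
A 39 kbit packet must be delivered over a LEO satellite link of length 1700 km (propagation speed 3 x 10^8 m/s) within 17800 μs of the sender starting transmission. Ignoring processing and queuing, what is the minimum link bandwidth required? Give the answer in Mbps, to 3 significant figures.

Propagation delay = 1700000 / 300000000 = 5666.67 μs.
Transmission budget = 17800 − 5666.67 = 12133.3 μs.
R ≥ L / t_tx = 39000 bits / 0.0121333 s = 3.21 Mbps.

3.21 Mbps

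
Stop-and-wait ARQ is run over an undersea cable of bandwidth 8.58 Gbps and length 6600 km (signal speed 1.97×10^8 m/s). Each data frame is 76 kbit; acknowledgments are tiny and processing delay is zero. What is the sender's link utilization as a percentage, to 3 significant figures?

0.0132 %

t_tx = L/R = 76000/8580000000 = 8.85781e-06 s.
t_prop = 6600000/197000000 = 0.0335025 s; RTT = 0.0670051 s.
Cycle = t_tx + RTT = 0.0670139 s.
Utilization = t_tx / cycle = 8.85781e-06/0.0670139 = 0.0132 %.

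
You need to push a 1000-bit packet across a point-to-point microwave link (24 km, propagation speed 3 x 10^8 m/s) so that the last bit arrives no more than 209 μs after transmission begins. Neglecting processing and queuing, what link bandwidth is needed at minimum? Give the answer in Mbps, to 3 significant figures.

Propagation delay = 24000 / 300000000 = 80 μs.
Transmission budget = 209 − 80 = 129 μs.
R ≥ L / t_tx = 1000 bits / 0.000129 s = 7.75 Mbps.

7.75 Mbps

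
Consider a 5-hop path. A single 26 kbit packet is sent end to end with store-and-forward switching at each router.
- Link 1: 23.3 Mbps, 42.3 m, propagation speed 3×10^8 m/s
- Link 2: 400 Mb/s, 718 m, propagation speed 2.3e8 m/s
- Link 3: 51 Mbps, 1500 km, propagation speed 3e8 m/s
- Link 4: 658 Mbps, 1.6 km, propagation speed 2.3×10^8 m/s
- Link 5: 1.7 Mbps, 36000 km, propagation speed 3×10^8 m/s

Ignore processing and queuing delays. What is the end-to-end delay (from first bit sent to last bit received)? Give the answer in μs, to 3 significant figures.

142000 μs

L = 26000 bits.
Transmission delays (L/R per hop): 1115.88, 65, 509.804, 39.5137, 15294.1 μs; sum = 17024.3 μs.
Propagation delays (d/s per hop): 0.141, 3.12174, 5000, 6.95652, 120000 μs; sum = 125010 μs.
End-to-end = 142000 μs.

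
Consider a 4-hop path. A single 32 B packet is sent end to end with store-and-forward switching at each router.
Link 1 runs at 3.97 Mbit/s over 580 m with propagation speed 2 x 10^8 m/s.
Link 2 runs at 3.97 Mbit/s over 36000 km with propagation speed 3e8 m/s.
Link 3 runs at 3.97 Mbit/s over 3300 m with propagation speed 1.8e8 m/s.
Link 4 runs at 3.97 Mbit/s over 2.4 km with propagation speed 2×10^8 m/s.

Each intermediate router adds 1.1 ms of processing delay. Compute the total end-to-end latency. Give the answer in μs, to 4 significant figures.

L = 32 × 8 = 256 bits.
Transmission delay per hop = L/R = 256/3970000 = 64.4836 μs; 4 hops → 257.935 μs.
Propagation delays (d/s per hop): 2.9, 120000, 18.3333, 12 μs; sum = 120033 μs.
Processing at 3 router(s): 3 × 1.1 ms = 3300 μs.
End-to-end = 123600 μs.

123600 μs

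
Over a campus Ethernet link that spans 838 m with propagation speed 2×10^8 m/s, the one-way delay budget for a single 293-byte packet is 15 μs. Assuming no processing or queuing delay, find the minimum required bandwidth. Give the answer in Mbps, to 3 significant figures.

217 Mbps

L = 2344 bits.
Propagation delay = 838 / 200000000 = 4.19 μs.
Transmission budget = 15 − 4.19 = 10.81 μs.
R ≥ L / t_tx = 2344 bits / 1.081e-05 s = 217 Mbps.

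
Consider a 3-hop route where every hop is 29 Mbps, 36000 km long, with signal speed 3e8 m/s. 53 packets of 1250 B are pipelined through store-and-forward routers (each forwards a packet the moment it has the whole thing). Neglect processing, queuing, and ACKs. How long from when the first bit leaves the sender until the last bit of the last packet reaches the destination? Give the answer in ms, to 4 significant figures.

379.0 ms

Per-hop transmission t_tx = L/R = 10000/29000000 = 0.344828 ms.
Per-hop propagation t_prop = 36000000/300000000 = 120 ms.
Pipeline fill: first packet needs 3·t_tx to clear all hops; remaining 52 packets each add one t_tx.
Total = (3+53-1)·t_tx + 3·t_prop = 55·0.344828 + 3·120 = 379.0 ms.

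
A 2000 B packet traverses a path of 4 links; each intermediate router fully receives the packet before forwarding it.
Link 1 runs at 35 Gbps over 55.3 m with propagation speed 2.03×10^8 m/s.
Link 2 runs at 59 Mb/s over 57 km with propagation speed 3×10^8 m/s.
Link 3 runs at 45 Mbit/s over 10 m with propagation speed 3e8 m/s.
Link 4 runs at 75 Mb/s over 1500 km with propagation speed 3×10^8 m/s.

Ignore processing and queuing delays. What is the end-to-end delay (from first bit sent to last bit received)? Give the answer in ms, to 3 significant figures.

L = 2000 × 8 = 16000 bits.
Transmission delays (L/R per hop): 0.000457143, 0.271186, 0.355556, 0.213333 ms; sum = 0.840532 ms.
Propagation delays (d/s per hop): 0.000272414, 0.19, 3.33333e-05, 5 ms; sum = 5.19031 ms.
End-to-end = 6.03 ms.

6.03 ms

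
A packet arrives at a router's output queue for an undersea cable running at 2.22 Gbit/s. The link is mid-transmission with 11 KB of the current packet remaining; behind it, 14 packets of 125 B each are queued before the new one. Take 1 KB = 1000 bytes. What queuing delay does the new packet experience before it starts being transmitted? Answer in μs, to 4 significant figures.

45.95 μs

Each queued packet: L/R = 1000/2220000000 = 0.45045 μs.
14 queued → 6.30631 μs.
Plus remaining 88000 bits of current packet: 39.6396 μs.
Queuing delay = 45.95 μs.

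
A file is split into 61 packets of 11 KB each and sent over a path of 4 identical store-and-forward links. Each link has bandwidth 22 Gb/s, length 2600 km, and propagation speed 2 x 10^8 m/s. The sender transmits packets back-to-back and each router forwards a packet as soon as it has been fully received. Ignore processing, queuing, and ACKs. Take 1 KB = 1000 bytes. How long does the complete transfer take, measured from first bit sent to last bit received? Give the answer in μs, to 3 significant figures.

Per-hop transmission t_tx = L/R = 88000/22000000000 = 4 μs.
Per-hop propagation t_prop = 2600000/200000000 = 13000 μs.
Pipeline fill: first packet needs 4·t_tx to clear all hops; remaining 60 packets each add one t_tx.
Total = (4+61-1)·t_tx + 4·t_prop = 64·4 + 4·13000 = 52300 μs.

52300 μs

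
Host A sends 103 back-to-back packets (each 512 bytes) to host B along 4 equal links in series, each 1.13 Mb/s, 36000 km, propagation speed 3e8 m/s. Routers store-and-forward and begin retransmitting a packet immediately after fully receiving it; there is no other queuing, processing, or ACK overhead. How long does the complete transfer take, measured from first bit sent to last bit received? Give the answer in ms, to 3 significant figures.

864 ms

Per-hop transmission t_tx = L/R = 4096/1130000 = 3.62478 ms.
Per-hop propagation t_prop = 36000000/300000000 = 120 ms.
Pipeline fill: first packet needs 4·t_tx to clear all hops; remaining 102 packets each add one t_tx.
Total = (4+103-1)·t_tx + 4·t_prop = 106·3.62478 + 4·120 = 864 ms.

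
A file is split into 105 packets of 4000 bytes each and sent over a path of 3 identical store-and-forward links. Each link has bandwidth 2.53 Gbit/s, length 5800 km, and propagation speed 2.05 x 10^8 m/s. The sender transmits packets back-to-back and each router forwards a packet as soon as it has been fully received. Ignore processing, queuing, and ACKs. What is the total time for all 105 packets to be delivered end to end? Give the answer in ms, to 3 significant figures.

Per-hop transmission t_tx = L/R = 32000/2530000000 = 0.0126482 ms.
Per-hop propagation t_prop = 5800000/2.05e+08 = 28.2927 ms.
Pipeline fill: first packet needs 3·t_tx to clear all hops; remaining 104 packets each add one t_tx.
Total = (3+105-1)·t_tx + 3·t_prop = 107·0.0126482 + 3·28.2927 = 86.2 ms.

86.2 ms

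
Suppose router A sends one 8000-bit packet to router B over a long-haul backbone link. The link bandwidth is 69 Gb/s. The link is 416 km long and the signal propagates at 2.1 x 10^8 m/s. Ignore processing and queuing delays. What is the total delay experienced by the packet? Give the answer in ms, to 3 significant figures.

1.98 ms

Transmission delay = L/R = 8000 / 69000000000 = 0.000115942 ms.
Propagation delay = d/s = 416000 m / 210000000 m/s = 1.98095 ms.
Total = 1.98 ms.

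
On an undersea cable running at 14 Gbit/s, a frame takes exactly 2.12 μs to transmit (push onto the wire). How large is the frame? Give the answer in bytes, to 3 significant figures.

L = R × t_tx = 14000000000 b/s × 2.12e-06 s = 29680 bits.
In bytes: 29680 / 8 = 3710 bytes.

3710 bytes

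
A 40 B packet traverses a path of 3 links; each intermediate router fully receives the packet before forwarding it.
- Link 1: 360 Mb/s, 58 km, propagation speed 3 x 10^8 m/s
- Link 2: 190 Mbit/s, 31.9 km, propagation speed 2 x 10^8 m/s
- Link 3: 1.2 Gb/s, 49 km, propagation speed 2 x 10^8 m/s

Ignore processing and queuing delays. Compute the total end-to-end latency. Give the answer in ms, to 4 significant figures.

0.6007 ms

L = 40 × 8 = 320 bits.
Transmission delays (L/R per hop): 0.000888889, 0.00168421, 0.000266667 ms; sum = 0.00283977 ms.
Propagation delays (d/s per hop): 0.193333, 0.1595, 0.245 ms; sum = 0.597833 ms.
End-to-end = 0.6007 ms.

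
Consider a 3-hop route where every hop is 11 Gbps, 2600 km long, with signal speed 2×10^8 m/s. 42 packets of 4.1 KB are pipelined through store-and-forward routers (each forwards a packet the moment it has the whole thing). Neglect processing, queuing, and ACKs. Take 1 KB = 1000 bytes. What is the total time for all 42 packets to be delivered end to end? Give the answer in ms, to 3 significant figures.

39.1 ms

Per-hop transmission t_tx = L/R = 32800/11000000000 = 0.00298182 ms.
Per-hop propagation t_prop = 2600000/200000000 = 13 ms.
Pipeline fill: first packet needs 3·t_tx to clear all hops; remaining 41 packets each add one t_tx.
Total = (3+42-1)·t_tx + 3·t_prop = 44·0.00298182 + 3·13 = 39.1 ms.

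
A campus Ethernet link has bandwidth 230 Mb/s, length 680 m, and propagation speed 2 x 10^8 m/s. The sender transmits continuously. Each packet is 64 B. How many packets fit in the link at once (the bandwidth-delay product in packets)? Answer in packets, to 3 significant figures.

1.53 packets

Propagation delay = 680 / 200000000 = 3.4e-06 s.
BDP = R × t_prop = 230000000 × 3.4e-06 = 782 bits.
In packets of 512 bits: 1.53 packets.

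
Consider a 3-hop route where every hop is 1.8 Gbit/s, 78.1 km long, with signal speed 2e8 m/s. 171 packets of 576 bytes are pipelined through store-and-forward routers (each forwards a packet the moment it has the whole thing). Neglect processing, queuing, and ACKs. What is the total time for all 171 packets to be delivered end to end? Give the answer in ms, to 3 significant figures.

1.61 ms

Per-hop transmission t_tx = L/R = 4608/1800000000 = 0.00256 ms.
Per-hop propagation t_prop = 78100/200000000 = 0.3905 ms.
Pipeline fill: first packet needs 3·t_tx to clear all hops; remaining 170 packets each add one t_tx.
Total = (3+171-1)·t_tx + 3·t_prop = 173·0.00256 + 3·0.3905 = 1.61 ms.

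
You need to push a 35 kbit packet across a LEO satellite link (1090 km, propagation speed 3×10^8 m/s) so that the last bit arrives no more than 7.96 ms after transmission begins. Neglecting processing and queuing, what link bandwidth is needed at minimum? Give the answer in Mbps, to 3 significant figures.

8.09 Mbps

Propagation delay = 1090000 / 300000000 = 3.63333 ms.
Transmission budget = 7.96 − 3.63333 = 4.32667 ms.
R ≥ L / t_tx = 35000 bits / 0.00432667 s = 8.09 Mbps.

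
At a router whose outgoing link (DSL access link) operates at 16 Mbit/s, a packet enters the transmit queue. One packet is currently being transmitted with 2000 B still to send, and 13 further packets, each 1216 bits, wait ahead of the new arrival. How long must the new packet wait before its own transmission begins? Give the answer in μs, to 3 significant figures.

Each queued packet: L/R = 1216/16000000 = 76 μs.
13 queued → 988 μs.
Plus remaining 16000 bits of current packet: 1000 μs.
Queuing delay = 1990 μs.

1990 μs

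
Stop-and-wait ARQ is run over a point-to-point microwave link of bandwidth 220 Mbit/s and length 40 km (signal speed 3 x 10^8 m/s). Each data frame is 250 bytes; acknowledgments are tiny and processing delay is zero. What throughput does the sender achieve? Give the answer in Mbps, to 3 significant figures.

t_tx = L/R = 2000/220000000 = 9.09091e-06 s.
t_prop = 40000/300000000 = 0.000133333 s; RTT = 0.000266667 s.
Cycle = t_tx + RTT = 0.000275758 s.
Throughput = L / cycle = 2000 / 0.000275758 = 7.25 Mbps.

7.25 Mbps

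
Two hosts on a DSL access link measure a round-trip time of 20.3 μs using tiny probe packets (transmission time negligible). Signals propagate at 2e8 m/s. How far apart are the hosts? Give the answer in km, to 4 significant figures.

2.030 km

One-way propagation = RTT/2 = 10.15 μs.
d = s × t = 200000000 × 1.015e-05 = 2.030 km.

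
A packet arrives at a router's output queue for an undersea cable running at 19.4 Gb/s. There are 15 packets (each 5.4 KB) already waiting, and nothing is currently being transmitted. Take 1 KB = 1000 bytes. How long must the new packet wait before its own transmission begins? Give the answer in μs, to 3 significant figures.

33.4 μs

Each queued packet: L/R = 43200/19400000000 = 2.2268 μs.
15 queued → 33.4021 μs.
Queuing delay = 33.4 μs.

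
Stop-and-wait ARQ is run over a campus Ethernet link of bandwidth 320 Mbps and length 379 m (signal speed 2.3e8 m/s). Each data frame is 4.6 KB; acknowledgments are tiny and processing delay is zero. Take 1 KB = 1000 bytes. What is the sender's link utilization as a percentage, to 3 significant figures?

t_tx = L/R = 36800/320000000 = 0.000115 s.
t_prop = 379/2.3e+08 = 1.64783e-06 s; RTT = 3.29565e-06 s.
Cycle = t_tx + RTT = 0.000118296 s.
Utilization = t_tx / cycle = 0.000115/0.000118296 = 97.2 %.

97.2 %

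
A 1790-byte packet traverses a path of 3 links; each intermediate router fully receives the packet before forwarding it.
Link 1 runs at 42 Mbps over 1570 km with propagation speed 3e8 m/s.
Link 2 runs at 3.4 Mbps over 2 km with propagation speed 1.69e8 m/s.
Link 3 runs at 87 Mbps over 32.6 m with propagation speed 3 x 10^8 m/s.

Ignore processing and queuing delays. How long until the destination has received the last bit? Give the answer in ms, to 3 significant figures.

L = 1790 × 8 = 14320 bits.
Transmission delays (L/R per hop): 0.340952, 4.21176, 0.164598 ms; sum = 4.71731 ms.
Propagation delays (d/s per hop): 5.23333, 0.0118343, 0.000108667 ms; sum = 5.24528 ms.
End-to-end = 9.96 ms.

9.96 ms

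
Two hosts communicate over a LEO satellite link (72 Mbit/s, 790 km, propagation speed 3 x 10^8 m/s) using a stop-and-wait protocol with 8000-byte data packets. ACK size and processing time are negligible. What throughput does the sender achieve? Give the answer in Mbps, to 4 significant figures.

10.40 Mbps

t_tx = L/R = 64000/72000000 = 0.000888889 s.
t_prop = 790000/300000000 = 0.00263333 s; RTT = 0.00526667 s.
Cycle = t_tx + RTT = 0.00615556 s.
Throughput = L / cycle = 64000 / 0.00615556 = 10.40 Mbps.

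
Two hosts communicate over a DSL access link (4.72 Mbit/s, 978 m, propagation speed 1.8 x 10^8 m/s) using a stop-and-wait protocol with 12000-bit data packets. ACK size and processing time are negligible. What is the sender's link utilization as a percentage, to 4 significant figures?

t_tx = L/R = 12000/4720000 = 0.00254237 s.
t_prop = 978/180000000 = 5.43333e-06 s; RTT = 1.08667e-05 s.
Cycle = t_tx + RTT = 0.00255324 s.
Utilization = t_tx / cycle = 0.00254237/0.00255324 = 99.57 %.

99.57 %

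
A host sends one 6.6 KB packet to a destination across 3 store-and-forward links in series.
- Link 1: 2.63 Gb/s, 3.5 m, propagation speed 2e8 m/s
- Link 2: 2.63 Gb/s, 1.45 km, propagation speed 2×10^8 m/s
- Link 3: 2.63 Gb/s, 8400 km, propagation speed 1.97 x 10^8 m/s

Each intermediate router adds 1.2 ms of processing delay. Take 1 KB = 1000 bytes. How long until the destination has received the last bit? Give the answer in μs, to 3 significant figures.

L = 52800 bits.
Transmission delay per hop = L/R = 52800/2630000000 = 20.076 μs; 3 hops → 60.2281 μs.
Propagation delays (d/s per hop): 0.0175, 7.25, 42639.6 μs; sum = 42646.9 μs.
Processing at 2 router(s): 2 × 1.2 ms = 2400 μs.
End-to-end = 45100 μs.

45100 μs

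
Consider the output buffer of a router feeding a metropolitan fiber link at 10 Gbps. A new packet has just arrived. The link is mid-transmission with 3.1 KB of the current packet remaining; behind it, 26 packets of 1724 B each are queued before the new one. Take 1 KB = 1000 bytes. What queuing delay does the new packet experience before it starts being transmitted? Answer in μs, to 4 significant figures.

38.34 μs

Each queued packet: L/R = 13792/10000000000 = 1.3792 μs.
26 queued → 35.8592 μs.
Plus remaining 24800 bits of current packet: 2.48 μs.
Queuing delay = 38.34 μs.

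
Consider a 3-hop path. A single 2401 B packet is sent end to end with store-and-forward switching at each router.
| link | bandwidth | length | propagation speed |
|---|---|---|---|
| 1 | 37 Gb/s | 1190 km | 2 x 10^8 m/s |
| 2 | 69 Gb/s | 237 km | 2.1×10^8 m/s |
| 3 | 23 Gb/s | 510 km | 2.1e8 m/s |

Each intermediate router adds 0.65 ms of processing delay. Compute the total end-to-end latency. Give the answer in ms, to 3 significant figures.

L = 2401 × 8 = 19208 bits.
Transmission delays (L/R per hop): 0.000519135, 0.000278377, 0.00083513 ms; sum = 0.00163264 ms.
Propagation delays (d/s per hop): 5.95, 1.12857, 2.42857 ms; sum = 9.50714 ms.
Processing at 2 router(s): 2 × 0.65 ms = 1.3 ms.
End-to-end = 10.8 ms.

10.8 ms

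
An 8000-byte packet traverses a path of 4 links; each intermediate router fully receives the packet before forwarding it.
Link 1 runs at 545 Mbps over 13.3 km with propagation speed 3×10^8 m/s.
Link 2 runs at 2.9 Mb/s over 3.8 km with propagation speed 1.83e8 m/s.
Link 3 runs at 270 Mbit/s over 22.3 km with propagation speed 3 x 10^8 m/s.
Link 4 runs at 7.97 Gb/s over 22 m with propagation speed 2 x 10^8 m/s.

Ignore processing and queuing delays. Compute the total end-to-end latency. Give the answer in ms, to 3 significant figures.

L = 8000 × 8 = 64000 bits.
Transmission delays (L/R per hop): 0.117431, 22.069, 0.237037, 0.00803011 ms; sum = 22.4315 ms.
Propagation delays (d/s per hop): 0.0443333, 0.020765, 0.0743333, 0.00011 ms; sum = 0.139542 ms.
End-to-end = 22.6 ms.

22.6 ms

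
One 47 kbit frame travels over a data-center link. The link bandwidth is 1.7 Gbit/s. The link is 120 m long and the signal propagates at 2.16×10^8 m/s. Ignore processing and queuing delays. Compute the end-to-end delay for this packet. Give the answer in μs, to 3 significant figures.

L = 47000 bits.
Transmission delay = L/R = 47000 / 1700000000 = 27.6471 μs.
Propagation delay = d/s = 120 m / 216000000 m/s = 0.555556 μs.
Total = 28.2 μs.

28.2 μs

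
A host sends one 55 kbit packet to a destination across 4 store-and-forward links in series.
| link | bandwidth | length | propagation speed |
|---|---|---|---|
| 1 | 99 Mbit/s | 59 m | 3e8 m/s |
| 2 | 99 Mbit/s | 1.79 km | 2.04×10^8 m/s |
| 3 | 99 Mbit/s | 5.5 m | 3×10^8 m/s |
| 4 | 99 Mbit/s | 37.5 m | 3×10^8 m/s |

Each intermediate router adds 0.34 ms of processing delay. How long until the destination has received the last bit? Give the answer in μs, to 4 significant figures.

L = 55000 bits.
Transmission delay per hop = L/R = 55000/99000000 = 555.556 μs; 4 hops → 2222.22 μs.
Propagation delays (d/s per hop): 0.196667, 8.77451, 0.0183333, 0.125 μs; sum = 9.11451 μs.
Processing at 3 router(s): 3 × 0.34 ms = 1020 μs.
End-to-end = 3251 μs.

3251 μs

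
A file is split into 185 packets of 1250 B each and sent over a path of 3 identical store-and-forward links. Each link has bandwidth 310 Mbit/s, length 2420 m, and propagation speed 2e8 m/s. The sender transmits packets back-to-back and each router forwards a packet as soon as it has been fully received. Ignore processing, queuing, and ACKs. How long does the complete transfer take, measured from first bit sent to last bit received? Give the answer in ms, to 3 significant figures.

Per-hop transmission t_tx = L/R = 10000/310000000 = 0.0322581 ms.
Per-hop propagation t_prop = 2420/200000000 = 0.0121 ms.
Pipeline fill: first packet needs 3·t_tx to clear all hops; remaining 184 packets each add one t_tx.
Total = (3+185-1)·t_tx + 3·t_prop = 187·0.0322581 + 3·0.0121 = 6.07 ms.

6.07 ms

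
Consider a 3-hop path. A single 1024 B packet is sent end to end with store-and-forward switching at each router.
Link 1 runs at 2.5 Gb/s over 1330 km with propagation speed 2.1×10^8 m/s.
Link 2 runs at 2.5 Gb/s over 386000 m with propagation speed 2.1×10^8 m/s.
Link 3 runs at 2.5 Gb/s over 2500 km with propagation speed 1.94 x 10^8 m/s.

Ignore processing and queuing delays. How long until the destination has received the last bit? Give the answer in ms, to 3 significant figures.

L = 1024 × 8 = 8192 bits.
Transmission delay per hop = L/R = 8192/2500000000 = 0.0032768 ms; 3 hops → 0.0098304 ms.
Propagation delays (d/s per hop): 6.33333, 1.8381, 12.8866 ms; sum = 21.058 ms.
End-to-end = 21.1 ms.

21.1 ms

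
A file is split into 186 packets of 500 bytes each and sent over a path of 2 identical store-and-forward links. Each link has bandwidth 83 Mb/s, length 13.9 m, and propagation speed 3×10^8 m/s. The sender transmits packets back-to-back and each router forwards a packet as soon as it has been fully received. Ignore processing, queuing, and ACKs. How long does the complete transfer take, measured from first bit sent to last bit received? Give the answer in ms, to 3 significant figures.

Per-hop transmission t_tx = L/R = 4000/83000000 = 0.0481928 ms.
Per-hop propagation t_prop = 13.9/300000000 = 4.63333e-05 ms.
Pipeline fill: first packet needs 2·t_tx to clear all hops; remaining 185 packets each add one t_tx.
Total = (2+186-1)·t_tx + 2·t_prop = 187·0.0481928 + 2·4.63333e-05 = 9.01 ms.

9.01 ms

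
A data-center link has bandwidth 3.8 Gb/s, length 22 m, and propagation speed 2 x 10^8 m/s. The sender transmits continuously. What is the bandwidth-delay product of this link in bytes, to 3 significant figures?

52.3 bytes

Propagation delay = 22 / 200000000 = 1.1e-07 s.
BDP = R × t_prop = 3800000000 × 1.1e-07 = 418 bits.
In bytes: 418/8 = 52.3 bytes.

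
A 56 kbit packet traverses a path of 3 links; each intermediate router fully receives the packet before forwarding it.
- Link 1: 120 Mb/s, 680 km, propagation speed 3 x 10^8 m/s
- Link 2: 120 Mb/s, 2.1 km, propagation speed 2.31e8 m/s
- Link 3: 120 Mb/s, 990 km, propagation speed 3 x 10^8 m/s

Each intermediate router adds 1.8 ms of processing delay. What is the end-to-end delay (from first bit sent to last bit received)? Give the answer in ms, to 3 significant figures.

10.6 ms

L = 56000 bits.
Transmission delay per hop = L/R = 56000/120000000 = 0.466667 ms; 3 hops → 1.4 ms.
Propagation delays (d/s per hop): 2.26667, 0.00909091, 3.3 ms; sum = 5.57576 ms.
Processing at 2 router(s): 2 × 1.8 ms = 3.6 ms.
End-to-end = 10.6 ms.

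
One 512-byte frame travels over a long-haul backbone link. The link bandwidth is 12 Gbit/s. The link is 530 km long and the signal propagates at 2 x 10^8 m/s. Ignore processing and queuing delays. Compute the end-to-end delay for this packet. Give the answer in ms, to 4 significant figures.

L = 512 × 8 = 4096 bits.
Transmission delay = L/R = 4096 / 12000000000 = 0.000341333 ms.
Propagation delay = d/s = 530000 m / 200000000 m/s = 2.65 ms.
Total = 2.650 ms.

2.650 ms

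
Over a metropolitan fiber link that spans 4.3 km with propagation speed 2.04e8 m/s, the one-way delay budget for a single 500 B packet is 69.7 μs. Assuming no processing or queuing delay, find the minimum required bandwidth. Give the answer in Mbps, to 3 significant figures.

82.3 Mbps

L = 4000 bits.
Propagation delay = 4300 / 204000000 = 21.0784 μs.
Transmission budget = 69.7 − 21.0784 = 48.6216 μs.
R ≥ L / t_tx = 4000 bits / 4.86216e-05 s = 82.3 Mbps.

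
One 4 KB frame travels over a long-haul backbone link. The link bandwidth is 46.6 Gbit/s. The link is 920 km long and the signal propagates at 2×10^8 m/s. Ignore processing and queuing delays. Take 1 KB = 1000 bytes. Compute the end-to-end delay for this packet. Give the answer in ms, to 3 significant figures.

4.60 ms

L = 32000 bits.
Transmission delay = L/R = 32000 / 46600000000 = 0.000686695 ms.
Propagation delay = d/s = 920000 m / 200000000 m/s = 4.6 ms.
Total = 4.60 ms.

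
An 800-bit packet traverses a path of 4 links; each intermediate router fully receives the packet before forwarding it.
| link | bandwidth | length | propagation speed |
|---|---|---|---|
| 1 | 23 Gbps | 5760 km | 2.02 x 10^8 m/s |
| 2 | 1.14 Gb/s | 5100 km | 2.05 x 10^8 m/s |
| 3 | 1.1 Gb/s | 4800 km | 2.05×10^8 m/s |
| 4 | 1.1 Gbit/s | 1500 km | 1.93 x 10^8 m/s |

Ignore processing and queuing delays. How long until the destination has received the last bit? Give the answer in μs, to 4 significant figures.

84580 μs

Transmission delays (L/R per hop): 0.0347826, 0.701754, 0.727273, 0.727273 μs; sum = 2.19108 μs.
Propagation delays (d/s per hop): 28514.9, 24878, 23414.6, 7772.02 μs; sum = 84579.6 μs.
End-to-end = 84580 μs.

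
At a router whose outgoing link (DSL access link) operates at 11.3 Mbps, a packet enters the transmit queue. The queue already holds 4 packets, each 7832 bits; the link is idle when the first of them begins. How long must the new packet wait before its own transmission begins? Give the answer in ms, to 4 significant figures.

2.772 ms

Each queued packet: L/R = 7832/11300000 = 0.693097 ms.
4 queued → 2.77239 ms.
Queuing delay = 2.772 ms.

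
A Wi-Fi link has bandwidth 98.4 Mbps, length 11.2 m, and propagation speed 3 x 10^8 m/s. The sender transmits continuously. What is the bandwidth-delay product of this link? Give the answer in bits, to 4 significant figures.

Propagation delay = 11.2 / 300000000 = 3.73333e-08 s.
BDP = R × t_prop = 98400000 × 3.73333e-08 = 3.6736 bits.

3.674 bits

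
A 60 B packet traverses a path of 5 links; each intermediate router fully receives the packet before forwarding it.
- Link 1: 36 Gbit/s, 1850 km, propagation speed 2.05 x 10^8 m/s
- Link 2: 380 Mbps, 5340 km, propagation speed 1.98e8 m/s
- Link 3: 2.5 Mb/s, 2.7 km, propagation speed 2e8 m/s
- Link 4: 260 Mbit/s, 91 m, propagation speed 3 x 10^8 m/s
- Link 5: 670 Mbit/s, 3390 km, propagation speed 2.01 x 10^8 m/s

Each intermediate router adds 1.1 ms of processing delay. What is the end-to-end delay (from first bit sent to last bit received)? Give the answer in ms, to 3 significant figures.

57.5 ms

L = 60 × 8 = 480 bits.
Transmission delays (L/R per hop): 1.33333e-05, 0.00126316, 0.192, 0.00184615, 0.000716418 ms; sum = 0.195839 ms.
Propagation delays (d/s per hop): 9.02439, 26.9697, 0.0135, 0.000303333, 16.8657 ms; sum = 52.8736 ms.
Processing at 4 router(s): 4 × 1.1 ms = 4.4 ms.
End-to-end = 57.5 ms.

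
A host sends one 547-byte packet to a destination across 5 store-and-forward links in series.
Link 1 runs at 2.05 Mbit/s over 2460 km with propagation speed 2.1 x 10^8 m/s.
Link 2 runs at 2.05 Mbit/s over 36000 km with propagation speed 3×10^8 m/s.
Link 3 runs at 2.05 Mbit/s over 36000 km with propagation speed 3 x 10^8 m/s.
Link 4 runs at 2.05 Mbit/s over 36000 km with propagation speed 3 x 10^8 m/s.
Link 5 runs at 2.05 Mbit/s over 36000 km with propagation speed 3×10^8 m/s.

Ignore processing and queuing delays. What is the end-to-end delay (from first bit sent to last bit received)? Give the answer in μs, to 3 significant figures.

L = 547 × 8 = 4376 bits.
Transmission delay per hop = L/R = 4376/2.05e+06 = 2134.63 μs; 5 hops → 10673.2 μs.
Propagation delays (d/s per hop): 11714.3, 120000, 120000, 120000, 120000 μs; sum = 491714 μs.
End-to-end = 502000 μs.

502000 μs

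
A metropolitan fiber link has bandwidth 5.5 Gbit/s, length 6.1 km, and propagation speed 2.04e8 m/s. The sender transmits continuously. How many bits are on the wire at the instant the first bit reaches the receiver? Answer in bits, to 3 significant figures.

Propagation delay = 6100 / 204000000 = 2.9902e-05 s.
BDP = R × t_prop = 5500000000 × 2.9902e-05 = 164461 bits.

164000 bits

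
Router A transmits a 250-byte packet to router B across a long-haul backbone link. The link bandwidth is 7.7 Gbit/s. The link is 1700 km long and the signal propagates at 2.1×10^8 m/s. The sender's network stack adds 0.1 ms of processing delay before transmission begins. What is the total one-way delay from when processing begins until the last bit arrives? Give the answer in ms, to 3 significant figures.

8.20 ms

L = 250 × 8 = 2000 bits.
Transmission delay = L/R = 2000 / 7700000000 = 0.00025974 ms.
Propagation delay = d/s = 1700000 m / 210000000 m/s = 8.09524 ms.
Plus processing delay 0.1 ms = 0.1 ms.
Total = 8.20 ms.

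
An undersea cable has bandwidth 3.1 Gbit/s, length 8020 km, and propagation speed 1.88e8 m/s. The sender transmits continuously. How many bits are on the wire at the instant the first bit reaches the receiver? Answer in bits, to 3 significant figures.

132000000 bits

Propagation delay = 8020000 / 188000000 = 0.0426596 s.
BDP = R × t_prop = 3100000000 × 0.0426596 = 132245000 bits.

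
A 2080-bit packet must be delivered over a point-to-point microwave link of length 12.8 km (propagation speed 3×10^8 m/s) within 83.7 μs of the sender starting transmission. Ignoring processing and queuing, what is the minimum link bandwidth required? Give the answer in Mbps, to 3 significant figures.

Propagation delay = 12800 / 300000000 = 42.6667 μs.
Transmission budget = 83.7 − 42.6667 = 41.0333 μs.
R ≥ L / t_tx = 2080 bits / 4.10333e-05 s = 50.7 Mbps.

50.7 Mbps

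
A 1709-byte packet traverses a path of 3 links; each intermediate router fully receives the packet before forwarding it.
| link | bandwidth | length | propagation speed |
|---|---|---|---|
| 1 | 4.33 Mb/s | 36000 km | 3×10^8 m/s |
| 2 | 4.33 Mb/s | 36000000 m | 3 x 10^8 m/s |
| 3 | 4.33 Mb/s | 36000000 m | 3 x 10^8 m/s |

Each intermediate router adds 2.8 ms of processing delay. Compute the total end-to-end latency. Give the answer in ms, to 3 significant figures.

L = 1709 × 8 = 13672 bits.
Transmission delay per hop = L/R = 13672/4330000 = 3.15751 ms; 3 hops → 9.47252 ms.
Propagation delays (d/s per hop): 120, 120, 120 ms; sum = 360 ms.
Processing at 2 router(s): 2 × 2.8 ms = 5.6 ms.
End-to-end = 375 ms.

375 ms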